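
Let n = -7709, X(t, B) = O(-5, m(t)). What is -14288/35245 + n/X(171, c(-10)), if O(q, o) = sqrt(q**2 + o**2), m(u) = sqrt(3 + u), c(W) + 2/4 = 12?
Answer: -752/1855 - 7709*sqrt(199)/199 ≈ -546.88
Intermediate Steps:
c(W) = 23/2 (c(W) = -1/2 + 12 = 23/2)
O(q, o) = sqrt(o**2 + q**2)
X(t, B) = sqrt(28 + t) (X(t, B) = sqrt((sqrt(3 + t))**2 + (-5)**2) = sqrt((3 + t) + 25) = sqrt(28 + t))
-14288/35245 + n/X(171, c(-10)) = -14288/35245 - 7709/sqrt(28 + 171) = -14288*1/35245 - 7709*sqrt(199)/199 = -752/1855 - 7709*sqrt(199)/199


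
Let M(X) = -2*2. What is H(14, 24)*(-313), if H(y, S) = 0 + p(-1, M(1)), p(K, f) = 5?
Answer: -1565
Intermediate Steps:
M(X) = -4
H(y, S) = 5 (H(y, S) = 0 + 5 = 5)
H(14, 24)*(-313) = 5*(-313) = -1565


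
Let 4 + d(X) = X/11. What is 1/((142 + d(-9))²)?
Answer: 121/2277081 ≈ 5.3138e-5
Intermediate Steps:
d(X) = -4 + X/11
1/((142 + d(-9))²) = 1/((142 + (-4 + (1/11)*(-9)))²) = 1/((142 + (-4 - 9/11))²) = 1/((142 - 53/11)²) = 1/((1509/11)²) = 1/(2277081/121) = 121/2277081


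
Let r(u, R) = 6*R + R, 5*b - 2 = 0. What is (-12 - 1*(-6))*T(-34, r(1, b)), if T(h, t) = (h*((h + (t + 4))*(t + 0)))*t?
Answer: -5437824/125 ≈ -43503.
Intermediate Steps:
b = ⅖ (b = ⅖ + (⅕)*0 = ⅖ + 0 = ⅖ ≈ 0.40000)
r(u, R) = 7*R
T(h, t) = h*t²*(4 + h + t) (T(h, t) = (h*((h + (4 + t))*t))*t = (h*((4 + h + t)*t))*t = (h*(t*(4 + h + t)))*t = (h*t*(4 + h + t))*t = h*t²*(4 + h + t))
(-12 - 1*(-6))*T(-34, r(1, b)) = (-12 - 1*(-6))*(-34*(7*(⅖))²*(4 - 34 + 7*(⅖))) = (-12 + 6)*(-34*(14/5)²*(4 - 34 + 14/5)) = -(-204)*196*(-136)/(25*5) = -6*906304/125 = -5437824/125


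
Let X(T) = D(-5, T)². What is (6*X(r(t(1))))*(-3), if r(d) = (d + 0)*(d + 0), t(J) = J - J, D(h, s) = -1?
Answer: -18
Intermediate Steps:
t(J) = 0
r(d) = d² (r(d) = d*d = d²)
X(T) = 1 (X(T) = (-1)² = 1)
(6*X(r(t(1))))*(-3) = (6*1)*(-3) = 6*(-3) = -18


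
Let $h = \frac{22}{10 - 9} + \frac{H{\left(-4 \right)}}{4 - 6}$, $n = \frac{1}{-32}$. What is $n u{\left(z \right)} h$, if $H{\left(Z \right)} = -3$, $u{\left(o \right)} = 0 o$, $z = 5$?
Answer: $0$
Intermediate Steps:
$u{\left(o \right)} = 0$
$n = - \frac{1}{32} \approx -0.03125$
$h = \frac{47}{2}$ ($h = \frac{22}{10 - 9} - \frac{3}{4 - 6} = \frac{22}{1} - \frac{3}{-2} = 22 \cdot 1 - - \frac{3}{2} = 22 + \frac{3}{2} = \frac{47}{2} \approx 23.5$)
$n u{\left(z \right)} h = \left(- \frac{1}{32}\right) 0 \cdot \frac{47}{2} = 0 \cdot \frac{47}{2} = 0$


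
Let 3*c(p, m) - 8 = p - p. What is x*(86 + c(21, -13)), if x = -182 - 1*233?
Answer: -110390/3 ≈ -36797.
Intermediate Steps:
c(p, m) = 8/3 (c(p, m) = 8/3 + (p - p)/3 = 8/3 + (⅓)*0 = 8/3 + 0 = 8/3)
x = -415 (x = -182 - 233 = -415)
x*(86 + c(21, -13)) = -415*(86 + 8/3) = -415*266/3 = -110390/3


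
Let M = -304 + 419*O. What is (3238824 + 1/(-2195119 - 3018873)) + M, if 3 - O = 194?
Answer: 16468346806071/5213992 ≈ 3.1585e+6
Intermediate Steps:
O = -191 (O = 3 - 1*194 = 3 - 194 = -191)
M = -80333 (M = -304 + 419*(-191) = -304 - 80029 = -80333)
(3238824 + 1/(-2195119 - 3018873)) + M = (3238824 + 1/(-2195119 - 3018873)) - 80333 = (3238824 + 1/(-5213992)) - 80333 = (3238824 - 1/5213992) - 80333 = 16887202425407/5213992 - 80333 = 16468346806071/5213992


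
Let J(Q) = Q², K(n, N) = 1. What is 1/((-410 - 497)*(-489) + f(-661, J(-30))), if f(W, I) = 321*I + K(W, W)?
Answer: 1/732424 ≈ 1.3653e-6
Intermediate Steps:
f(W, I) = 1 + 321*I (f(W, I) = 321*I + 1 = 1 + 321*I)
1/((-410 - 497)*(-489) + f(-661, J(-30))) = 1/((-410 - 497)*(-489) + (1 + 321*(-30)²)) = 1/(-907*(-489) + (1 + 321*900)) = 1/(443523 + (1 + 288900)) = 1/(443523 + 288901) = 1/732424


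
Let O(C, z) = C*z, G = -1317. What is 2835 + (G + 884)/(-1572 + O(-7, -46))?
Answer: 3544183/1250 ≈ 2835.3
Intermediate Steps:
2835 + (G + 884)/(-1572 + O(-7, -46)) = 2835 + (-1317 + 884)/(-1572 - 7*(-46)) = 2835 - 433/(-1572 + 322) = 2835 - 433/(-1250) = 2835 - 433*(-1/1250) = 2835 + 433/1250 = 3544183/1250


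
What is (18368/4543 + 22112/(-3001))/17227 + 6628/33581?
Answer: 1379914118060/6998228114383 ≈ 0.19718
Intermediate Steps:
(18368/4543 + 22112/(-3001))/17227 + 6628/33581 = (18368*(1/4543) + 22112*(-1/3001))*(1/17227) + 6628*(1/33581) = (2624/649 - 22112/3001)*(1/17227) + 6628/33581 = -6476064/1947649*1/17227 + 6628/33581 = -40224/208398443 + 6628/33581 = 1379914118060/6998228114383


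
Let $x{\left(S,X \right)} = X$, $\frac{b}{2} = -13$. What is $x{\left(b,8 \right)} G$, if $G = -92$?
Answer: $-736$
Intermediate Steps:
$b = -26$ ($b = 2 \left(-13\right) = -26$)
$x{\left(b,8 \right)} G = 8 \left(-92\right) = -736$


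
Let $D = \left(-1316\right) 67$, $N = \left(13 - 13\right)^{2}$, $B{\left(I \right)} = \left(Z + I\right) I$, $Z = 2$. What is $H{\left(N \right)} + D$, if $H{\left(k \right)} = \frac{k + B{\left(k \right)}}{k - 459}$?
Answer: $-88172$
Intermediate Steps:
$B{\left(I \right)} = I \left(2 + I\right)$ ($B{\left(I \right)} = \left(2 + I\right) I = I \left(2 + I\right)$)
$N = 0$ ($N = 0^{2} = 0$)
$D = -88172$
$H{\left(k \right)} = \frac{k + k \left(2 + k\right)}{-459 + k}$ ($H{\left(k \right)} = \frac{k + k \left(2 + k\right)}{k - 459} = \frac{k + k \left(2 + k\right)}{-459 + k}$)
$H{\left(N \right)} + D = \frac{0 \left(3 + 0\right)}{-459 + 0} - 88172 = 0 \frac{1}{-459} \cdot 3 - 88172 = 0 \left(- \frac{1}{459}\right) 3 - 88172 = 0 - 88172 = -88172$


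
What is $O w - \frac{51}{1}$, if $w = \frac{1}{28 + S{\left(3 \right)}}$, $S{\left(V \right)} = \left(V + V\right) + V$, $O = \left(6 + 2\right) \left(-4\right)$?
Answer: $- \frac{1919}{37} \approx -51.865$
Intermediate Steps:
$O = -32$ ($O = 8 \left(-4\right) = -32$)
$S{\left(V \right)} = 3 V$ ($S{\left(V \right)} = 2 V + V = 3 V$)
$w = \frac{1}{37}$ ($w = \frac{1}{28 + 3 \cdot 3} = \frac{1}{28 + 9} = \frac{1}{37} \approx 0.027027$)
$O w - \frac{51}{1} = \left(-32\right) \frac{1}{37} - \frac{51}{1} = - \frac{32}{37} - 51 = - \frac{1919}{37}$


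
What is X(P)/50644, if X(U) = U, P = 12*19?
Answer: 57/12661 ≈ 0.0045020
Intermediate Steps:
P = 228
X(P)/50644 = 228/50644 = 228*(1/50644) = 57/12661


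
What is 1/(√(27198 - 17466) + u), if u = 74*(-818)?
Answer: -15133/916028323 - √2433/1832056646 ≈ -1.6547e-5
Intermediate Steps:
u = -60532
1/(√(27198 - 17466) + u) = 1/(√(27198 - 17466) - 60532) = 1/(√9732 - 60532) = 1/(2*√2433 - 60532) = 1/(-60532 + 2*√2433)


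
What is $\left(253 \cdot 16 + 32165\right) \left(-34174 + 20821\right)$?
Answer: $-483552189$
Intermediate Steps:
$\left(253 \cdot 16 + 32165\right) \left(-34174 + 20821\right) = \left(4048 + 32165\right) \left(-13353\right) = 36213 \left(-13353\right) = -483552189$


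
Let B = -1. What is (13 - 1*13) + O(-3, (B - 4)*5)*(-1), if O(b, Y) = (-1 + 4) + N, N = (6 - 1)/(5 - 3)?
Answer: -11/2 ≈ -5.5000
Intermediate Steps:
N = 5/2 ≈ 2.5000
O(b, Y) = 11/2 (O(b, Y) = (-1 + 4) + 5/2 = 3 + 5/2 = 11/2)
(13 - 1*13) + O(-3, (B - 4)*5)*(-1) = (13 - 1*13) + (11/2)*(-1) = (13 - 13) - 11/2 = 0 - 11/2 = -11/2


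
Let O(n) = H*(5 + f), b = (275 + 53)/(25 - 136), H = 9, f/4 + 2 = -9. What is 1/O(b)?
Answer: -1/351 ≈ -0.0028490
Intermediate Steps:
f = -44 (f = -8 + 4*(-9) = -8 - 36 = -44)
b = -328/111 (b = 328/(-111) = 328*(-1/111) = -328/111 ≈ -2.9550)
O(n) = -351 (O(n) = 9*(5 - 44) = 9*(-39) = -351)
1/O(b) = 1/(-351) = -1/351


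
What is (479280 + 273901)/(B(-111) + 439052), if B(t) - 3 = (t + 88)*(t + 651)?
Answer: 68471/38785 ≈ 1.7654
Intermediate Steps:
B(t) = 3 + (88 + t)*(651 + t) (B(t) = 3 + (t + 88)*(t + 651) = 3 + (88 + t)*(651 + t))
(479280 + 273901)/(B(-111) + 439052) = (479280 + 273901)/((57291 + (-111)**2 + 739*(-111)) + 439052) = 753181/((57291 + 12321 - 82029) + 439052) = 753181/(-12417 + 439052) = 753181/426635 = 753181*(1/426635) = 68471/38785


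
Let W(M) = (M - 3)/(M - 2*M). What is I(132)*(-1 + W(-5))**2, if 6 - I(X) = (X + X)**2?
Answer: -2355522/5 ≈ -4.7110e+5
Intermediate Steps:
I(X) = 6 - 4*X**2 (I(X) = 6 - (X + X)**2 = 6 - (2*X)**2 = 6 - 4*X**2)
W(M) = -(-3 + M)/M (W(M) = (-3 + M)/((-M)) = (-3 + M)*(-1/M) = -(-3 + M)/M)
I(132)*(-1 + W(-5))**2 = (6 - 4*132**2)*(-1 + (3 - 1*(-5))/(-5))**2 = (6 - 4*17424)*(-1 - (3 + 5)/5)**2 = (6 - 69696)*(-1 - 1/5*8)**2 = -69690*(-1 - 8/5)**2 = -69690*(-13/5)**2 = -69690*169/25 = -2355522/5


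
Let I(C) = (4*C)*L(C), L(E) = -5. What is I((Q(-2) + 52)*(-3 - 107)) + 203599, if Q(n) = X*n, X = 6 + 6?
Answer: 265199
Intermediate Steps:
X = 12
Q(n) = 12*n
I(C) = -20*C (I(C) = (4*C)*(-5) = -20*C)
I((Q(-2) + 52)*(-3 - 107)) + 203599 = -20*(12*(-2) + 52)*(-3 - 107) + 203599 = -20*(-24 + 52)*(-110) + 203599 = -560*(-110) + 203599 = -20*(-3080) + 203599 = 61600 + 203599 = 265199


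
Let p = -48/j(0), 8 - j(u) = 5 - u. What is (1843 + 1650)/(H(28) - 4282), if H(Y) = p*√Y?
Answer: -7478513/9164178 + 27944*√7/4582089 ≈ -0.79992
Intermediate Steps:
j(u) = 3 + u (j(u) = 8 - (5 - u) = 8 + (-5 + u) = 3 + u)
p = -16 (p = -48/(3 + 0) = -48/3 = -48*⅓ = -16)
H(Y) = -16*√Y
(1843 + 1650)/(H(28) - 4282) = (1843 + 1650)/(-32*√7 - 4282) = 3493/(-32*√7 - 4282) = 3493/(-4282 - 32*√7)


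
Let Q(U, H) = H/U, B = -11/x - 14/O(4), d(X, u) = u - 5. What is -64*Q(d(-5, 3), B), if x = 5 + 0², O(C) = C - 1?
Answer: -3296/15 ≈ -219.73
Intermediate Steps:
d(X, u) = -5 + u
O(C) = -1 + C
x = 5 (x = 5 + 0 = 5)
B = -103/15 (B = -11/5 - 14/(-1 + 4) = -11*⅕ - 14/3 = -11/5 - 14*⅓ = -11/5 - 14/3 = -103/15 ≈ -6.8667)
-64*Q(d(-5, 3), B) = -(-6592)/(15*(-5 + 3)) = -(-6592)/(15*(-2)) = -(-6592)*(-1)/(15*2) = -64*103/30 = -3296/15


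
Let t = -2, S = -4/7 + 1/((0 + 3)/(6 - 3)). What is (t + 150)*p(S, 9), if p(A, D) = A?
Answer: 444/7 ≈ 63.429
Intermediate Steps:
S = 3/7 (S = -4*1/7 + 1/(3/3) = -4/7 + 1/(3*(1/3)) = -4/7 + 1/1 = -4/7 + 1*1 = -4/7 + 1 = 3/7 ≈ 0.42857)
(t + 150)*p(S, 9) = (-2 + 150)*(3/7) = 148*(3/7) = 444/7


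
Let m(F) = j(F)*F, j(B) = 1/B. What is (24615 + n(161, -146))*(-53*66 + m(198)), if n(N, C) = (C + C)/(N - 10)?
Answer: -12996855781/151 ≈ -8.6072e+7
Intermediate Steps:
j(B) = 1/B
n(N, C) = 2*C/(-10 + N) (n(N, C) = (2*C)/(-10 + N) = 2*C/(-10 + N))
m(F) = 1 (m(F) = F/F = 1)
(24615 + n(161, -146))*(-53*66 + m(198)) = (24615 + 2*(-146)/(-10 + 161))*(-53*66 + 1) = (24615 + 2*(-146)/151)*(-3498 + 1) = (24615 + 2*(-146)*(1/151))*(-3497) = (24615 - 292/151)*(-3497) = (3716573/151)*(-3497) = -12996855781/151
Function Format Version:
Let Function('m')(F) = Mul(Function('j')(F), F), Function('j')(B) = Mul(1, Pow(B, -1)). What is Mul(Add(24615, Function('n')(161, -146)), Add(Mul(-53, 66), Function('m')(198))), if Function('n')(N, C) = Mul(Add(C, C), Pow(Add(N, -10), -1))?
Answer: Rational(-12996855781, 151) ≈ -8.6072e+7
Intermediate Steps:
Function('j')(B) = Pow(B, -1)
Function('n')(N, C) = Mul(2, C, Pow(Add(-10, N), -1)) (Function('n')(N, C) = Mul(Mul(2, C), Pow(Add(-10, N), -1)) = Mul(2, C, Pow(Add(-10, N), -1)))
Function('m')(F) = 1 (Function('m')(F) = Mul(Pow(F, -1), F) = 1)
Mul(Add(24615, Function('n')(161, -146)), Add(Mul(-53, 66), Function('m')(198))) = Mul(Add(24615, Mul(2, -146, Pow(Add(-10, 161), -1))), Add(Mul(-53, 66), 1)) = Mul(Add(24615, Mul(2, -146, Pow(151, -1))), Add(-3498, 1)) = Mul(Add(24615, Mul(2, -146, Rational(1, 151))), -3497) = Mul(Add(24615, Rational(-292, 151)), -3497) = Mul(Rational(3716573, 151), -3497) = Rational(-12996855781, 151)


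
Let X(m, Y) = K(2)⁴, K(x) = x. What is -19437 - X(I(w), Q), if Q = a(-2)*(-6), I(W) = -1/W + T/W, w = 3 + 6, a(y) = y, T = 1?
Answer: -19453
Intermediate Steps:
w = 9
I(W) = 0 (I(W) = -1/W + 1/W = 0)
Q = 12 (Q = -2*(-6) = 12)
X(m, Y) = 16 (X(m, Y) = 2⁴ = 16)
-19437 - X(I(w), Q) = -19437 - 1*16 = -19437 - 16 = -19453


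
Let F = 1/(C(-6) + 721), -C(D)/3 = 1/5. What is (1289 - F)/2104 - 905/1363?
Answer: -530268041/10329642704 ≈ -0.051335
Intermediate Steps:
C(D) = -3/5
F = 5/3602 (F = 1/(-3/5 + 721) = 1/(3602/5) = 5/3602 ≈ 0.0013881)
(1289 - F)/2104 - 905/1363 = (1289 - 1*5/3602)/2104 - 905/1363 = (1289 - 5/3602)*(1/2104) - 905*1/1363 = (4642973/3602)*(1/2104) - 905/1363 = 4642973/7578608 - 905/1363 = -530268041/10329642704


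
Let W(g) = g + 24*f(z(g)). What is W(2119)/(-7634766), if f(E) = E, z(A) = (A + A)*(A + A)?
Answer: -431057575/7634766 ≈ -56.460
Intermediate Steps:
z(A) = 4*A² (z(A) = (2*A)*(2*A) = 4*A²)
W(g) = g + 96*g² (W(g) = g + 24*(4*g²) = g + 96*g²)
W(2119)/(-7634766) = (2119*(1 + 96*2119))/(-7634766) = (2119*(1 + 203424))*(-1/7634766) = (2119*203425)*(-1/7634766) = 431057575*(-1/7634766) = -431057575/7634766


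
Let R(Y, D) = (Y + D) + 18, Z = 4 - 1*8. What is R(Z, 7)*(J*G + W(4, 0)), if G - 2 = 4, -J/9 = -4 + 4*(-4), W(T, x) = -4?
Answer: 22596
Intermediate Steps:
Z = -4 (Z = 4 - 8 = -4)
J = 180 (J = -9*(-4 + 4*(-4)) = -9*(-4 - 16) = -9*(-20) = 180)
R(Y, D) = 18 + D + Y (R(Y, D) = (D + Y) + 18 = 18 + D + Y)
G = 6 (G = 2 + 4 = 6)
R(Z, 7)*(J*G + W(4, 0)) = (18 + 7 - 4)*(180*6 - 4) = 21*(1080 - 4) = 21*1076 = 22596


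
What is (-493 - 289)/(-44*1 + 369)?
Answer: -782/325 ≈ -2.4062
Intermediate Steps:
(-493 - 289)/(-44*1 + 369) = -782/(-44 + 369) = -782/325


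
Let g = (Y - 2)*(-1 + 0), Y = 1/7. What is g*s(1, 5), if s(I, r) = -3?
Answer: -39/7 ≈ -5.5714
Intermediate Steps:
Y = ⅐ ≈ 0.14286
g = 13/7 (g = (⅐ - 2)*(-1 + 0) = -13/7*(-1) = 13/7 ≈ 1.8571)
g*s(1, 5) = (13/7)*(-3) = -39/7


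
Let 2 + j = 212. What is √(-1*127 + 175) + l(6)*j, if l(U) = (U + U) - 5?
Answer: 1470 + 4*√3 ≈ 1476.9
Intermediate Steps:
j = 210 (j = -2 + 212 = 210)
l(U) = -5 + 2*U (l(U) = 2*U - 5 = -5 + 2*U)
√(-1*127 + 175) + l(6)*j = √(-1*127 + 175) + (-5 + 2*6)*210 = √(-127 + 175) + (-5 + 12)*210 = √48 + 7*210 = 4*√3 + 1470 = 1470 + 4*√3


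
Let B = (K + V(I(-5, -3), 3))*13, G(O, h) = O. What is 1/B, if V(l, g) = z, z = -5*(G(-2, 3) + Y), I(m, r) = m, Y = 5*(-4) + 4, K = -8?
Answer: 1/1066 ≈ 0.00093809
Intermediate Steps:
Y = -16 (Y = -20 + 4 = -16)
z = 90 (z = -5*(-2 - 16) = -5*(-18) = 90)
V(l, g) = 90
B = 1066 (B = (-8 + 90)*13 = 82*13 = 1066)
1/B = 1/1066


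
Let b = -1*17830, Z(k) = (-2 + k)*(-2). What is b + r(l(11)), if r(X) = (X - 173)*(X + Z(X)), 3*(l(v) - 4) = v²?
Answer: -113764/9 ≈ -12640.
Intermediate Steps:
Z(k) = 4 - 2*k
l(v) = 4 + v²/3
r(X) = (-173 + X)*(4 - X) (r(X) = (X - 173)*(X + (4 - 2*X)) = (-173 + X)*(4 - X))
b = -17830
b + r(l(11)) = -17830 + (-692 - (4 + (⅓)*11²)² + 177*(4 + (⅓)*11²)) = -17830 + (-692 - (4 + (⅓)*121)² + 177*(4 + (⅓)*121)) = -17830 + (-692 - (4 + 121/3)² + 177*(4 + 121/3)) = -17830 + (-692 - (133/3)² + 177*(133/3)) = -17830 + (-692 - 1*17689/9 + 7847) = -17830 + (-692 - 17689/9 + 7847) = -17830 + 46706/9 = -113764/9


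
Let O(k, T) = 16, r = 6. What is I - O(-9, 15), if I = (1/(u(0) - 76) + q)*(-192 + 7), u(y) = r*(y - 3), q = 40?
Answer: -696919/94 ≈ -7414.0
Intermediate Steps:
u(y) = -18 + 6*y (u(y) = 6*(y - 3) = 6*(-3 + y) = -18 + 6*y)
I = -695415/94 (I = (1/((-18 + 6*0) - 76) + 40)*(-192 + 7) = (1/((-18 + 0) - 76) + 40)*(-185) = (1/(-18 - 76) + 40)*(-185) = (1/(-94) + 40)*(-185) = (-1/94 + 40)*(-185) = (3759/94)*(-185) = -695415/94 ≈ -7398.0)
I - O(-9, 15) = -695415/94 - 1*16 = -695415/94 - 16 = -696919/94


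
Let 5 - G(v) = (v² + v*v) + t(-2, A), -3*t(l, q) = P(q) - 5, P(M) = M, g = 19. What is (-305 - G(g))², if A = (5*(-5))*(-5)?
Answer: 138384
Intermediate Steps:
A = 125 (A = -25*(-5) = 125)
t(l, q) = 5/3 - q/3 (t(l, q) = -(q - 5)/3 = -(-5 + q)/3 = 5/3 - q/3)
G(v) = 45 - 2*v² (G(v) = 5 - ((v² + v*v) + (5/3 - ⅓*125)) = 5 - ((v² + v²) + (5/3 - 125/3)) = 5 - (2*v² - 40) = 5 - (-40 + 2*v²) = 5 + (40 - 2*v²) = 45 - 2*v²)
(-305 - G(g))² = (-305 - (45 - 2*19²))² = (-305 - (45 - 2*361))² = (-305 - (45 - 722))² = (-305 - 1*(-677))² = (-305 + 677)² = 372² = 138384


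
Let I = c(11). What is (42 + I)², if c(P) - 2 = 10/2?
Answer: 2401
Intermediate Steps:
c(P) = 7 (c(P) = 2 + 10/2 = 2 + 10*(½) = 2 + 5 = 7)
I = 7
(42 + I)² = (42 + 7)² = 49² = 2401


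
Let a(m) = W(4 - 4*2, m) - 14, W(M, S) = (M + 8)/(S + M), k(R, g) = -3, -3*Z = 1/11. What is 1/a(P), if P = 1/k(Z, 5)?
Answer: -13/194 ≈ -0.067010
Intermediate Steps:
Z = -1/33 (Z = -1/3/11 = -1/3*1/11 = -1/33 ≈ -0.030303)
P = -1/3 (P = 1/(-3) = -1/3 ≈ -0.33333)
W(M, S) = (8 + M)/(M + S)
a(m) = -14 + 4/(-4 + m) (a(m) = (8 + (4 - 4*2))/((4 - 4*2) + m) - 14 = (8 + (4 - 8))/((4 - 8) + m) - 14 = (8 - 4)/(-4 + m) - 14 = 4/(-4 + m) - 14 = -14 + 4/(-4 + m))
1/a(P) = 1/(2*(30 - 7*(-1/3))/(-4 - 1/3)) = 1/(2*(30 + 7/3)/(-13/3)) = 1/(2*(-3/13)*(97/3)) = 1/(-194/13) = -13/194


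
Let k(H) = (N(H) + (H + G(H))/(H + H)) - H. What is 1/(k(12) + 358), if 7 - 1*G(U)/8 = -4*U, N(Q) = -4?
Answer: 6/2165 ≈ 0.0027714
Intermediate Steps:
G(U) = 56 + 32*U (G(U) = 56 - (-32)*U = 56 + 32*U)
k(H) = -4 - H + (56 + 33*H)/(2*H) (k(H) = (-4 + (H + (56 + 32*H))/(H + H)) - H = (-4 + (56 + 33*H)/((2*H))) - H = (-4 + (56 + 33*H)*(1/(2*H))) - H = (-4 + (56 + 33*H)/(2*H)) - H = -4 - H + (56 + 33*H)/(2*H))
1/(k(12) + 358) = 1/((25/2 - 1*12 + 28/12) + 358) = 1/((25/2 - 12 + 28*(1/12)) + 358) = 1/((25/2 - 12 + 7/3) + 358) = 1/(17/6 + 358) = 1/(2165/6) = 6/2165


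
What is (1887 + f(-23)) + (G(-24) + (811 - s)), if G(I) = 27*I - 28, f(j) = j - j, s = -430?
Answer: 2452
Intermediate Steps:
f(j) = 0
G(I) = -28 + 27*I
(1887 + f(-23)) + (G(-24) + (811 - s)) = (1887 + 0) + ((-28 + 27*(-24)) + (811 - 1*(-430))) = 1887 + ((-28 - 648) + (811 + 430)) = 1887 + (-676 + 1241) = 1887 + 565 = 2452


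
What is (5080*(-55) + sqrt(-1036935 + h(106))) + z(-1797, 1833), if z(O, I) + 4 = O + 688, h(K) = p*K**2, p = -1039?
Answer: -280513 + 7*I*sqrt(259411) ≈ -2.8051e+5 + 3565.3*I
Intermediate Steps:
h(K) = -1039*K**2
z(O, I) = 684 + O (z(O, I) = -4 + (O + 688) = -4 + (688 + O) = 684 + O)
(5080*(-55) + sqrt(-1036935 + h(106))) + z(-1797, 1833) = (5080*(-55) + sqrt(-1036935 - 1039*106**2)) + (684 - 1797) = (-279400 + sqrt(-1036935 - 1039*11236)) - 1113 = (-279400 + sqrt(-1036935 - 11674204)) - 1113 = (-279400 + sqrt(-12711139)) - 1113 = (-279400 + 7*I*sqrt(259411)) - 1113 = -280513 + 7*I*sqrt(259411)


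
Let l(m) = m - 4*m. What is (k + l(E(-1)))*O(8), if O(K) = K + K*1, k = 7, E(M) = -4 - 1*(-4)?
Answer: 112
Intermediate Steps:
E(M) = 0 (E(M) = -4 + 4 = 0)
l(m) = -3*m
O(K) = 2*K (O(K) = K + K = 2*K)
(k + l(E(-1)))*O(8) = (7 - 3*0)*(2*8) = (7 + 0)*16 = 7*16 = 112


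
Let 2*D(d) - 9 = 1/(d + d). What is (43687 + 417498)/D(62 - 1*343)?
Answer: 518371940/5057 ≈ 1.0251e+5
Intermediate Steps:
D(d) = 9/2 + 1/(4*d) (D(d) = 9/2 + 1/(2*(d + d)) = 9/2 + 1/(2*((2*d))) = 9/2 + (1/(2*d))/2 = 9/2 + 1/(4*d))
(43687 + 417498)/D(62 - 1*343) = (43687 + 417498)/(((1 + 18*(62 - 1*343))/(4*(62 - 1*343)))) = 461185/(((1 + 18*(62 - 343))/(4*(62 - 343)))) = 461185/(((¼)*(1 + 18*(-281))/(-281))) = 461185/(((¼)*(-1/281)*(1 - 5058))) = 461185/(((¼)*(-1/281)*(-5057))) = 461185/(5057/1124) = 461185*(1124/5057) = 518371940/5057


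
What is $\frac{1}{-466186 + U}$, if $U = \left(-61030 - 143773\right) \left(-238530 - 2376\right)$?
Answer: $\frac{1}{49337805332} \approx 2.0268 \cdot 10^{-11}$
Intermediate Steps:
$U = 49338271518$ ($U = \left(-204803\right) \left(-240906\right) = 49338271518$)
$\frac{1}{-466186 + U} = \frac{1}{-466186 + 49338271518} = \frac{1}{49337805332}$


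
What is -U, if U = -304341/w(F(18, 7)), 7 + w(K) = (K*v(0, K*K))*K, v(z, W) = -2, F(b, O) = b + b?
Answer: -304341/2599 ≈ -117.10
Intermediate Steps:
F(b, O) = 2*b
w(K) = -7 - 2*K² (w(K) = -7 + (K*(-2))*K = -7 + (-2*K)*K = -7 - 2*K²)
U = 304341/2599 (U = -304341/(-7 - 2*(2*18)²) = -304341/(-7 - 2*36²) = -304341/(-7 - 2*1296) = -304341/(-7 - 2592) = -304341/(-2599) = -304341*(-1/2599) = 304341/2599 ≈ 117.10)
-U = -1*304341/2599 = -304341/2599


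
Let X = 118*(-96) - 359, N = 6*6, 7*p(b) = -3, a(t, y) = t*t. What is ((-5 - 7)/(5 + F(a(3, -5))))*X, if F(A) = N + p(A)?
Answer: 245427/71 ≈ 3456.7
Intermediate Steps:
a(t, y) = t²
p(b) = -3/7 (p(b) = (⅐)*(-3) = -3/7)
N = 36
F(A) = 249/7 (F(A) = 36 - 3/7 = 249/7)
X = -11687 (X = -11328 - 359 = -11687)
((-5 - 7)/(5 + F(a(3, -5))))*X = ((-5 - 7)/(5 + 249/7))*(-11687) = -12/284/7*(-11687) = -12*7/284*(-11687) = -21/71*(-11687) = 245427/71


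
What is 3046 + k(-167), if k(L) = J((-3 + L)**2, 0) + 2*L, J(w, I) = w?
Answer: 31612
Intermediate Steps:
k(L) = (-3 + L)**2 + 2*L
3046 + k(-167) = 3046 + ((-3 - 167)**2 + 2*(-167)) = 3046 + ((-170)**2 - 334) = 3046 + (28900 - 334) = 3046 + 28566 = 31612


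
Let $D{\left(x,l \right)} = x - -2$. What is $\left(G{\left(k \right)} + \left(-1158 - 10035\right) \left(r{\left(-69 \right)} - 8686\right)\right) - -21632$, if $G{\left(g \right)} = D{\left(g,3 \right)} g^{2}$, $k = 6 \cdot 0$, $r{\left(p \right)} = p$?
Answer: $98016347$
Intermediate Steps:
$D{\left(x,l \right)} = 2 + x$ ($D{\left(x,l \right)} = x + 2 = 2 + x$)
$k = 0$
$G{\left(g \right)} = g^{2} \left(2 + g\right)$ ($G{\left(g \right)} = \left(2 + g\right) g^{2} = g^{2} \left(2 + g\right)$)
$\left(G{\left(k \right)} + \left(-1158 - 10035\right) \left(r{\left(-69 \right)} - 8686\right)\right) - -21632 = \left(0^{2} \left(2 + 0\right) + \left(-1158 - 10035\right) \left(-69 - 8686\right)\right) - -21632 = \left(0 \cdot 2 - -97994715\right) + 21632 = \left(0 + 97994715\right) + 21632 = 97994715 + 21632 = 98016347$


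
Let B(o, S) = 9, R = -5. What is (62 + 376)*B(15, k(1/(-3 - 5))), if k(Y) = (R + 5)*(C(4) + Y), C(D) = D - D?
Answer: 3942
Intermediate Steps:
C(D) = 0
k(Y) = 0 (k(Y) = (-5 + 5)*(0 + Y) = 0*Y = 0)
(62 + 376)*B(15, k(1/(-3 - 5))) = (62 + 376)*9 = 438*9 = 3942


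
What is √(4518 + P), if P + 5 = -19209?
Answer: 2*I*√3674 ≈ 121.23*I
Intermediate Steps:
P = -19214 (P = -5 - 19209 = -19214)
√(4518 + P) = √(4518 - 19214) = √(-14696) = 2*I*√3674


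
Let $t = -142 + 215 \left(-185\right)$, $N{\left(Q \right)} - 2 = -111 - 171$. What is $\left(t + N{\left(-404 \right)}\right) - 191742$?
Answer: $-231939$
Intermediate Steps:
$N{\left(Q \right)} = -280$ ($N{\left(Q \right)} = 2 - 282 = -280$)
$t = -39917$ ($t = -142 - 39775 = -39917$)
$\left(t + N{\left(-404 \right)}\right) - 191742 = \left(-39917 - 280\right) - 191742 = -40197 + \left(-230905 + 39163\right) = -40197 - 191742 = -231939$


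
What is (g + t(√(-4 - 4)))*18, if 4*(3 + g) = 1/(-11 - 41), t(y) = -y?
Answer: -5625/104 - 36*I*√2 ≈ -54.087 - 50.912*I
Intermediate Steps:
g = -625/208 (g = -3 + 1/(4*(-11 - 41)) = -3 + (¼)/(-52) = -3 + (¼)*(-1/52) = -3 - 1/208 = -625/208 ≈ -3.0048)
(g + t(√(-4 - 4)))*18 = (-625/208 - √(-4 - 4))*18 = (-625/208 - √(-8))*18 = (-625/208 - 2*I*√2)*18 = -5625/104 - 36*I*√2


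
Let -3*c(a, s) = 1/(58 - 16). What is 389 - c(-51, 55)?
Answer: 49015/126 ≈ 389.01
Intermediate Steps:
c(a, s) = -1/126 (c(a, s) = -1/(3*(58 - 16)) = -1/3/42 = -1/3*1/42 = -1/126)
389 - c(-51, 55) = 389 - 1*(-1/126) = 389 + 1/126 = 49015/126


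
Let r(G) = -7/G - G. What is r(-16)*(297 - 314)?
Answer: -4471/16 ≈ -279.44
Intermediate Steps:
r(G) = -G - 7/G
r(-16)*(297 - 314) = (-1*(-16) - 7/(-16))*(297 - 314) = (16 - 7*(-1/16))*(-17) = (16 + 7/16)*(-17) = (263/16)*(-17) = -4471/16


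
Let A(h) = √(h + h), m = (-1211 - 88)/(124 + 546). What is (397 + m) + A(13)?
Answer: 264691/670 + √26 ≈ 400.16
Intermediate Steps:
m = -1299/670 ≈ -1.9388
A(h) = √2*√h (A(h) = √(2*h) = √2*√h)
(397 + m) + A(13) = (397 - 1299/670) + √2*√13 = 264691/670 + √26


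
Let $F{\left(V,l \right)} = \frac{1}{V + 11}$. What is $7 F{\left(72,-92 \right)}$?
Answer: $\frac{7}{83} \approx 0.084337$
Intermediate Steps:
$F{\left(V,l \right)} = \frac{1}{11 + V}$
$7 F{\left(72,-92 \right)} = \frac{7}{11 + 72} = \frac{7}{83}$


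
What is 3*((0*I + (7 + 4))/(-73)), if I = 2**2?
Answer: -33/73 ≈ -0.45205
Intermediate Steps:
I = 4
3*((0*I + (7 + 4))/(-73)) = 3*((0*4 + (7 + 4))/(-73)) = 3*((0 + 11)*(-1/73)) = 3*(11*(-1/73)) = 3*(-11/73) = -33/73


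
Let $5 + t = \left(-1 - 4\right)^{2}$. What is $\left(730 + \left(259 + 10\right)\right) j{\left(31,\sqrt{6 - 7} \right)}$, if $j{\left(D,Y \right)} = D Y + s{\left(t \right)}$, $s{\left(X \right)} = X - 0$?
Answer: $19980 + 30969 i \approx 19980.0 + 30969.0 i$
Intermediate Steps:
$t = 20$ ($t = -5 + \left(-1 - 4\right)^{2} = -5 + \left(-5\right)^{2} = -5 + 25 = 20$)
$s{\left(X \right)} = X$ ($s{\left(X \right)} = X + 0 = X$)
$j{\left(D,Y \right)} = 20 + D Y$ ($j{\left(D,Y \right)} = D Y + 20 = 20 + D Y$)
$\left(730 + \left(259 + 10\right)\right) j{\left(31,\sqrt{6 - 7} \right)} = \left(730 + \left(259 + 10\right)\right) \left(20 + 31 \sqrt{6 - 7}\right) = \left(730 + 269\right) \left(20 + 31 \sqrt{-1}\right) = 999 \left(20 + 31 i\right) = 19980 + 30969 i$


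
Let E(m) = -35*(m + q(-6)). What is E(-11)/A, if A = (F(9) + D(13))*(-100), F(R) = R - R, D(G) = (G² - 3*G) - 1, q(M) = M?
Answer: -119/2580 ≈ -0.046124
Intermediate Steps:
D(G) = -1 + G² - 3*G
F(R) = 0
E(m) = 210 - 35*m (E(m) = -35*(m - 6) = -35*(-6 + m) = 210 - 35*m)
A = -12900 (A = (0 + (-1 + 13² - 3*13))*(-100) = (0 + (-1 + 169 - 39))*(-100) = (0 + 129)*(-100) = 129*(-100) = -12900)
E(-11)/A = (210 - 35*(-11))/(-12900) = (210 + 385)*(-1/12900) = 595*(-1/12900) = -119/2580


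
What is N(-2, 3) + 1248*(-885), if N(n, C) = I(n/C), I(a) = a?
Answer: -3313442/3 ≈ -1.1045e+6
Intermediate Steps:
N(n, C) = n/C
N(-2, 3) + 1248*(-885) = -2/3 + 1248*(-885) = -2*⅓ - 1104480 = -⅔ - 1104480 = -3313442/3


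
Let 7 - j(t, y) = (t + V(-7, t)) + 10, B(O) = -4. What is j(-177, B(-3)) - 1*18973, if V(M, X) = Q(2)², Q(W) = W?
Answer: -18803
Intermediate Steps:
V(M, X) = 4 (V(M, X) = 2² = 4)
j(t, y) = -7 - t (j(t, y) = 7 - ((t + 4) + 10) = 7 - ((4 + t) + 10) = 7 - (14 + t) = 7 + (-14 - t) = -7 - t)
j(-177, B(-3)) - 1*18973 = (-7 - 1*(-177)) - 1*18973 = (-7 + 177) - 18973 = 170 - 18973 = -18803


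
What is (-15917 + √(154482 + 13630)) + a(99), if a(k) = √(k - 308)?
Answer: -15917 + 4*√10507 + I*√209 ≈ -15507.0 + 14.457*I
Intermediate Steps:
a(k) = √(-308 + k)
(-15917 + √(154482 + 13630)) + a(99) = (-15917 + √(154482 + 13630)) + √(-308 + 99) = (-15917 + √168112) + √(-209) = (-15917 + 4*√10507) + I*√209 = -15917 + 4*√10507 + I*√209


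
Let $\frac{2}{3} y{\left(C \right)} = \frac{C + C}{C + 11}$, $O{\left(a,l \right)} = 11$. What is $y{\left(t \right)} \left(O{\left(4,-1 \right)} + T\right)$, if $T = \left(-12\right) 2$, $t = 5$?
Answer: $- \frac{195}{16} \approx -12.188$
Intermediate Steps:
$y{\left(C \right)} = \frac{3 C}{11 + C}$ ($y{\left(C \right)} = \frac{3 \frac{C + C}{C + 11}}{2} = \frac{3 \frac{2 C}{11 + C}}{2} = \frac{3 C}{11 + C}$)
$T = -24$
$y{\left(t \right)} \left(O{\left(4,-1 \right)} + T\right) = 3 \cdot 5 \frac{1}{11 + 5} \left(11 - 24\right) = 3 \cdot 5 \cdot \frac{1}{16} \left(-13\right) = \frac{15}{16} \left(-13\right) = - \frac{195}{16}$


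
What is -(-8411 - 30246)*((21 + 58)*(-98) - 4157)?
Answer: -459979643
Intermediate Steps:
-(-8411 - 30246)*((21 + 58)*(-98) - 4157) = -(-38657)*(79*(-98) - 4157) = -(-38657)*(-7742 - 4157) = -(-38657)*(-11899) = -1*459979643 = -459979643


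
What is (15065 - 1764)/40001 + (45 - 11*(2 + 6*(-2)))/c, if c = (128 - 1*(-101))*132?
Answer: 408262783/1209150228 ≈ 0.33764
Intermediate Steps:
c = 30228 (c = (128 + 101)*132 = 229*132 = 30228)
(15065 - 1764)/40001 + (45 - 11*(2 + 6*(-2)))/c = (15065 - 1764)/40001 + (45 - 11*(2 + 6*(-2)))/30228 = 13301*(1/40001) + (45 - 11*(2 - 12))*(1/30228) = 13301/40001 + (45 - 11*(-10))*(1/30228) = 13301/40001 + (45 + 110)*(1/30228) = 13301/40001 + 155*(1/30228) = 13301/40001 + 155/30228 = 408262783/1209150228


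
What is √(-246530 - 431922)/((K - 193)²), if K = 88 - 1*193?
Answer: I*√169613/44402 ≈ 0.0092753*I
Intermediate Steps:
K = -105 (K = 88 - 193 = -105)
√(-246530 - 431922)/((K - 193)²) = √(-246530 - 431922)/((-105 - 193)²) = √(-678452)/((-298)²) = (2*I*√169613)/88804 = (2*I*√169613)*(1/88804) = I*√169613/44402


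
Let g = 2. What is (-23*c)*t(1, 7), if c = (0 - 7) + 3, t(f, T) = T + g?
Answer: 828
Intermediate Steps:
t(f, T) = 2 + T (t(f, T) = T + 2 = 2 + T)
c = -4 (c = -7 + 3 = -4)
(-23*c)*t(1, 7) = (-23*(-4))*(2 + 7) = 92*9 = 828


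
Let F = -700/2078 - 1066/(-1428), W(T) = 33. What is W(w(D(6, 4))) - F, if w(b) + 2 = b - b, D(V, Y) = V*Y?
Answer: 24177031/741846 ≈ 32.590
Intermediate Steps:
w(b) = -2 (w(b) = -2 + (b - b) = -2 + 0 = -2)
F = 303887/741846 (F = -700*1/2078 - 1066*(-1/1428) = -350/1039 + 533/714 = 303887/741846 ≈ 0.40964)
W(w(D(6, 4))) - F = 33 - 1*303887/741846 = 33 - 303887/741846 = 24177031/741846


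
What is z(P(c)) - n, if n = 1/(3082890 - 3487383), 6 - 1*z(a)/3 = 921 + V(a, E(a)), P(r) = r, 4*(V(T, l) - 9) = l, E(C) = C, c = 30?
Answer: -2260711375/808986 ≈ -2794.5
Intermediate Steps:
V(T, l) = 9 + l/4
z(a) = -2772 - 3*a/4 (z(a) = 18 - 3*(921 + (9 + a/4)) = 18 - 3*(930 + a/4) = 18 + (-2790 - 3*a/4) = -2772 - 3*a/4)
n = -1/404493 (n = 1/(-404493) = -1/404493 ≈ -2.4722e-6)
z(P(c)) - n = (-2772 - ¾*30) - 1*(-1/404493) = (-2772 - 45/2) + 1/404493 = -5589/2 + 1/404493 = -2260711375/808986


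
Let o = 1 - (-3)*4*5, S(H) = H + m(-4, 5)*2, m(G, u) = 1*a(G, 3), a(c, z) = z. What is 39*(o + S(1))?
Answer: 2652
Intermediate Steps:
m(G, u) = 3 (m(G, u) = 1*3 = 3)
S(H) = 6 + H (S(H) = H + 3*2 = H + 6 = 6 + H)
o = 61 (o = 1 - (-3)*20 = 1 - 3*(-20) = 1 + 60 = 61)
39*(o + S(1)) = 39*(61 + (6 + 1)) = 39*(61 + 7) = 39*68 = 2652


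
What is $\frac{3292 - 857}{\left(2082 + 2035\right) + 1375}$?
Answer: $\frac{2435}{5492} \approx 0.44337$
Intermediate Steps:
$\frac{3292 - 857}{\left(2082 + 2035\right) + 1375} = \frac{2435}{4117 + 1375} = \frac{2435}{5492}$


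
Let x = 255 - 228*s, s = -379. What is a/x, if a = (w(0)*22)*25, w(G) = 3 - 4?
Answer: -550/86667 ≈ -0.0063461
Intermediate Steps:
x = 86667 (x = 255 - 228*(-379) = 255 + 86412 = 86667)
w(G) = -1
a = -550 (a = -1*22*25 = -22*25 = -550)
a/x = -550/86667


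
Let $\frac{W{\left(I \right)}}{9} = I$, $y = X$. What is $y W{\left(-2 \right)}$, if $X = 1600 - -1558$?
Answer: $-56844$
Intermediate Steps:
$X = 3158$ ($X = 1600 + 1558 = 3158$)
$y = 3158$
$W{\left(I \right)} = 9 I$
$y W{\left(-2 \right)} = 3158 \cdot 9 \left(-2\right) = 3158 \left(-18\right) = -56844$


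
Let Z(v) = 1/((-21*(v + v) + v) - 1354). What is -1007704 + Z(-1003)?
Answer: -40075380375/39769 ≈ -1.0077e+6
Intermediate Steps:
Z(v) = 1/(-1354 - 41*v) (Z(v) = 1/((-42*v + v) - 1354) = 1/(-41*v - 1354) = 1/(-1354 - 41*v))
-1007704 + Z(-1003) = -1007704 - 1/(1354 + 41*(-1003)) = -1007704 - 1/(1354 - 41123) = -1007704 - 1/(-39769) = -1007704 - 1*(-1/39769) = -1007704 + 1/39769 = -40075380375/39769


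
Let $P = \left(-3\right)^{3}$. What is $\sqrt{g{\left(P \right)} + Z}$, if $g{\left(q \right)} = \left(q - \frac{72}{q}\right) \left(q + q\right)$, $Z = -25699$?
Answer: $i \sqrt{24385} \approx 156.16 i$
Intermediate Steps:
$P = -27$
$g{\left(q \right)} = 2 q \left(q - \frac{72}{q}\right)$ ($g{\left(q \right)} = \left(q - \frac{72}{q}\right) 2 q = 2 q \left(q - \frac{72}{q}\right)$)
$\sqrt{g{\left(P \right)} + Z} = \sqrt{\left(-144 + 2 \left(-27\right)^{2}\right) - 25699} = \sqrt{\left(-144 + 2 \cdot 729\right) - 25699} = \sqrt{\left(-144 + 1458\right) - 25699} = \sqrt{1314 - 25699} = \sqrt{-24385} = i \sqrt{24385}$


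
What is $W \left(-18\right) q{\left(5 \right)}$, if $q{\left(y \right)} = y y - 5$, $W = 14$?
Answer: $-5040$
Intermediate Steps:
$q{\left(y \right)} = -5 + y^{2}$ ($q{\left(y \right)} = y^{2} - 5 = -5 + y^{2}$)
$W \left(-18\right) q{\left(5 \right)} = 14 \left(-18\right) \left(-5 + 5^{2}\right) = - 252 \left(-5 + 25\right) = \left(-252\right) 20 = -5040$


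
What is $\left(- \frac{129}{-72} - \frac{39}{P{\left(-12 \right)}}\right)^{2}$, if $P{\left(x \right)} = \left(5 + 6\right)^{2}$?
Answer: $\frac{18207289}{8433216} \approx 2.159$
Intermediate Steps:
$P{\left(x \right)} = 121$ ($P{\left(x \right)} = 11^{2} = 121$)
$\left(- \frac{129}{-72} - \frac{39}{P{\left(-12 \right)}}\right)^{2} = \left(- \frac{129}{-72} - \frac{39}{121}\right)^{2} = \left(\left(-129\right) \left(- \frac{1}{72}\right) - \frac{39}{121}\right)^{2} = \left(\frac{43}{24} - \frac{39}{121}\right)^{2} = \left(\frac{4267}{2904}\right)^{2} = \frac{18207289}{8433216}$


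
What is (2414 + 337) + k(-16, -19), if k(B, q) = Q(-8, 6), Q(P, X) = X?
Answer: 2757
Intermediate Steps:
k(B, q) = 6
(2414 + 337) + k(-16, -19) = (2414 + 337) + 6 = 2751 + 6 = 2757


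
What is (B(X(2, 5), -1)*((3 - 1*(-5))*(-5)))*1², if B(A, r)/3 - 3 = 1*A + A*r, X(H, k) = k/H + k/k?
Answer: -360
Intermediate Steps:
X(H, k) = 1 + k/H (X(H, k) = k/H + 1 = 1 + k/H)
B(A, r) = 9 + 3*A + 3*A*r (B(A, r) = 9 + 3*(1*A + A*r) = 9 + 3*(A + A*r) = 9 + (3*A + 3*A*r) = 9 + 3*A + 3*A*r)
(B(X(2, 5), -1)*((3 - 1*(-5))*(-5)))*1² = ((9 + 3*((2 + 5)/2) + 3*((2 + 5)/2)*(-1))*((3 - 1*(-5))*(-5)))*1² = ((9 + 3*((½)*7) + 3*((½)*7)*(-1))*((3 + 5)*(-5)))*1 = ((9 + 3*(7/2) + 3*(7/2)*(-1))*(8*(-5)))*1 = ((9 + 21/2 - 21/2)*(-40))*1 = (9*(-40))*1 = -360*1 = -360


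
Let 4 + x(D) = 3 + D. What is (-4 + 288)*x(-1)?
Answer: -568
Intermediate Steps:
x(D) = -1 + D (x(D) = -4 + (3 + D) = -1 + D)
(-4 + 288)*x(-1) = (-4 + 288)*(-1 - 1) = 284*(-2) = -568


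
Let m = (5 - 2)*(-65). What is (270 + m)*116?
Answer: 8700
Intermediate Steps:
m = -195 (m = 3*(-65) = -195)
(270 + m)*116 = (270 - 195)*116 = 75*116 = 8700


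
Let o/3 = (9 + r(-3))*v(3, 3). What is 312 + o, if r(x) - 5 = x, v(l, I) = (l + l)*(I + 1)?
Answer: 1104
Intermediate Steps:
v(l, I) = 2*l*(1 + I) (v(l, I) = (2*l)*(1 + I) = 2*l*(1 + I))
r(x) = 5 + x
o = 792 (o = 3*((9 + (5 - 3))*(2*3*(1 + 3))) = 3*((9 + 2)*(2*3*4)) = 3*(11*24) = 3*264 = 792)
312 + o = 312 + 792 = 1104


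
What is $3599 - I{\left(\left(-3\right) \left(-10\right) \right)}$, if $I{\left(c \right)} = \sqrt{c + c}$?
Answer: $3599 - 2 \sqrt{15} \approx 3591.3$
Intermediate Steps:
$I{\left(c \right)} = \sqrt{2} \sqrt{c}$ ($I{\left(c \right)} = \sqrt{2 c} = \sqrt{2} \sqrt{c}$)
$3599 - I{\left(\left(-3\right) \left(-10\right) \right)} = 3599 - \sqrt{2} \sqrt{\left(-3\right) \left(-10\right)} = 3599 - \sqrt{2} \sqrt{30} = 3599 - 2 \sqrt{15}$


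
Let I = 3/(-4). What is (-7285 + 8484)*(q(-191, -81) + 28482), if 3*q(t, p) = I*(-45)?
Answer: 136653627/4 ≈ 3.4163e+7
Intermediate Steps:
I = -¾ (I = 3*(-¼) = -¾ ≈ -0.75000)
q(t, p) = 45/4 (q(t, p) = (-¾*(-45))/3 = (⅓)*(135/4) = 45/4)
(-7285 + 8484)*(q(-191, -81) + 28482) = (-7285 + 8484)*(45/4 + 28482) = 1199*(113973/4) = 136653627/4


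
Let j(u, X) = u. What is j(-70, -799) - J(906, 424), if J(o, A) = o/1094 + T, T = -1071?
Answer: 547094/547 ≈ 1000.2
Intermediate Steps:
J(o, A) = -1071 + o/1094 (J(o, A) = o/1094 - 1071 = -1071 + o/1094)
j(-70, -799) - J(906, 424) = -70 - (-1071 + (1/1094)*906) = -70 - (-1071 + 453/547) = -70 - 1*(-585384/547) = -70 + 585384/547 = 547094/547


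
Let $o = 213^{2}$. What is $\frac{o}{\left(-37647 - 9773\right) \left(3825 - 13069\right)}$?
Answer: $\frac{45369}{438350480} \approx 0.0001035$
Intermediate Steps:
$o = 45369$
$\frac{o}{\left(-37647 - 9773\right) \left(3825 - 13069\right)} = \frac{45369}{\left(-37647 - 9773\right) \left(3825 - 13069\right)} = \frac{45369}{\left(-47420\right) \left(-9244\right)} = \frac{45369}{438350480}$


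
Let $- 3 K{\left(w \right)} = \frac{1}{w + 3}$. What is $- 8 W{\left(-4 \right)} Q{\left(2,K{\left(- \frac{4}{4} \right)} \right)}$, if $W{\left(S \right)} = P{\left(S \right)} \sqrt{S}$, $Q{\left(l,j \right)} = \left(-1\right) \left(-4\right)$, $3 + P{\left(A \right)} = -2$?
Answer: $320 i \approx 320.0 i$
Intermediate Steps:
$P{\left(A \right)} = -5$ ($P{\left(A \right)} = -3 - 2 = -5$)
$K{\left(w \right)} = - \frac{1}{3 \left(3 + w\right)}$ ($K{\left(w \right)} = - \frac{1}{3 \left(w + 3\right)} = - \frac{1}{3 \left(3 + w\right)}$)
$Q{\left(l,j \right)} = 4$
$W{\left(S \right)} = - 5 \sqrt{S}$
$- 8 W{\left(-4 \right)} Q{\left(2,K{\left(- \frac{4}{4} \right)} \right)} = - 8 \left(- 5 \sqrt{-4}\right) 4 = - 8 \left(- 5 \cdot 2 i\right) 4 = - 8 \left(- 10 i\right) 4 = 80 i 4 = 320 i$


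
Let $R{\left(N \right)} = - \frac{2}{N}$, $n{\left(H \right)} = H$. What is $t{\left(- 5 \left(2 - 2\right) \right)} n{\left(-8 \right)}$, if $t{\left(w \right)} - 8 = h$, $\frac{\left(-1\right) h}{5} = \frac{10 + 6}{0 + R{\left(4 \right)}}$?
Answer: $-1344$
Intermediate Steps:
$h = 160$ ($h = - 5 \frac{10 + 6}{0 - \frac{2}{4}} = - 5 \frac{16}{0 - \frac{1}{2}} = - 5 \frac{16}{- \frac{1}{2}} = - 5 \cdot 16 \left(-2\right) = \left(-5\right) \left(-32\right) = 160$)
$t{\left(w \right)} = 168$ ($t{\left(w \right)} = 8 + 160 = 168$)
$t{\left(- 5 \left(2 - 2\right) \right)} n{\left(-8 \right)} = 168 \left(-8\right) = -1344$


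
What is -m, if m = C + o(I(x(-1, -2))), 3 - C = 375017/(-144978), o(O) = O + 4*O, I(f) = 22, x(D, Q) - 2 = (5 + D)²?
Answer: -16757531/144978 ≈ -115.59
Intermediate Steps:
x(D, Q) = 2 + (5 + D)²
o(O) = 5*O
C = 809951/144978 (C = 3 - 375017/(-144978) = 3 - 375017*(-1)/144978 = 3 - 1*(-375017/144978) = 3 + 375017/144978 = 809951/144978 ≈ 5.5867)
m = 16757531/144978 (m = 809951/144978 + 5*22 = 809951/144978 + 110 = 16757531/144978 ≈ 115.59)
-m = -1*16757531/144978 = -16757531/144978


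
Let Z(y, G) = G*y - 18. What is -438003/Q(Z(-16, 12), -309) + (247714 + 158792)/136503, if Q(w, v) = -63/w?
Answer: -66431779508/45501 ≈ -1.4600e+6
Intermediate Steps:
Z(y, G) = -18 + G*y
-438003/Q(Z(-16, 12), -309) + (247714 + 158792)/136503 = -438003/((-63/(-18 + 12*(-16)))) + (247714 + 158792)/136503 = -438003/((-63/(-18 - 192))) + 406506*(1/136503) = -438003/((-63/(-210))) + 135502/45501 = -438003/((-63*(-1/210))) + 135502/45501 = -438003/3/10 + 135502/45501 = -438003*10/3 + 135502/45501 = -1460010 + 135502/45501 = -66431779508/45501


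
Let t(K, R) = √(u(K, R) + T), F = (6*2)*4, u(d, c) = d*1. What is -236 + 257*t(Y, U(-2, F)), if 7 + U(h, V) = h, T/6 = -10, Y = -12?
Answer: -236 + 1542*I*√2 ≈ -236.0 + 2180.7*I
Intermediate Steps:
u(d, c) = d
F = 48 (F = 12*4 = 48)
T = -60 (T = 6*(-10) = -60)
U(h, V) = -7 + h
t(K, R) = √(-60 + K) (t(K, R) = √(K - 60) = √(-60 + K))
-236 + 257*t(Y, U(-2, F)) = -236 + 257*√(-60 - 12) = -236 + 257*√(-72) = -236 + 257*(6*I*√2) = -236 + 1542*I*√2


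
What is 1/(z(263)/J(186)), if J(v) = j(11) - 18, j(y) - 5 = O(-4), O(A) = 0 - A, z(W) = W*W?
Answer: -9/69169 ≈ -0.00013012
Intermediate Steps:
z(W) = W²
O(A) = -A
j(y) = 9 (j(y) = 5 - 1*(-4) = 5 + 4 = 9)
J(v) = -9 (J(v) = 9 - 18 = -9)
1/(z(263)/J(186)) = 1/(263²/(-9)) = 1/(69169*(-⅑)) = 1/(-69169/9) = -9/69169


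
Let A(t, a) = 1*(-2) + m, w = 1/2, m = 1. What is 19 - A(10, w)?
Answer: 20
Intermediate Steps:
w = ½ ≈ 0.50000
A(t, a) = -1 (A(t, a) = 1*(-2) + 1 = -2 + 1 = -1)
19 - A(10, w) = 19 - 1*(-1) = 19 + 1 = 20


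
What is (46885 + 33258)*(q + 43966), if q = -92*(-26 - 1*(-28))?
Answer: 3508820826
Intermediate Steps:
q = -184 (q = -92*(-26 + 28) = -92*2 = -184)
(46885 + 33258)*(q + 43966) = (46885 + 33258)*(-184 + 43966) = 80143*43782 = 3508820826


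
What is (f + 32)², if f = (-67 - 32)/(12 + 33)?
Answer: 22201/25 ≈ 888.04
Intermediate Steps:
f = -11/5 (f = -99/45 = -99*1/45 = -11/5 ≈ -2.2000)
(f + 32)² = (-11/5 + 32)² = (149/5)² = 22201/25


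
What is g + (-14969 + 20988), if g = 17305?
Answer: 23324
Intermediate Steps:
g + (-14969 + 20988) = 17305 + (-14969 + 20988) = 17305 + 6019 = 23324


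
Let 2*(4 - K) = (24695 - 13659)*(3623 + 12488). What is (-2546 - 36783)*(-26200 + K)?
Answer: 3497397948326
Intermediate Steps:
K = -88900494 (K = 4 - (24695 - 13659)*(3623 + 12488)/2 = 4 - 5518*16111 = 4 - ½*177800996 = 4 - 88900498 = -88900494)
(-2546 - 36783)*(-26200 + K) = (-2546 - 36783)*(-26200 - 88900494) = -39329*(-88926694) = 3497397948326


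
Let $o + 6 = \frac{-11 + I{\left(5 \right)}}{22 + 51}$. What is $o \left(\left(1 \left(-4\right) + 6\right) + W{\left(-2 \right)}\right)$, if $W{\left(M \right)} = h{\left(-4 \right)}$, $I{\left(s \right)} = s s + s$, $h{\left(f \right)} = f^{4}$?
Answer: $- \frac{108102}{73} \approx -1480.8$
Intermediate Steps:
$I{\left(s \right)} = s + s^{2}$ ($I{\left(s \right)} = s^{2} + s = s + s^{2}$)
$W{\left(M \right)} = 256$ ($W{\left(M \right)} = \left(-4\right)^{4} = 256$)
$o = - \frac{419}{73}$ ($o = -6 + \frac{-11 + 5 \left(1 + 5\right)}{22 + 51} = -6 + \frac{-11 + 5 \cdot 6}{73} = -6 + \left(-11 + 30\right) \frac{1}{73} = -6 + 19 \cdot \frac{1}{73} = -6 + \frac{19}{73} = - \frac{419}{73} \approx -5.7397$)
$o \left(\left(1 \left(-4\right) + 6\right) + W{\left(-2 \right)}\right) = - \frac{419 \left(\left(1 \left(-4\right) + 6\right) + 256\right)}{73} = - \frac{419 \left(\left(-4 + 6\right) + 256\right)}{73} = - \frac{419 \left(2 + 256\right)}{73} = \left(- \frac{419}{73}\right) 258 = - \frac{108102}{73}$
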